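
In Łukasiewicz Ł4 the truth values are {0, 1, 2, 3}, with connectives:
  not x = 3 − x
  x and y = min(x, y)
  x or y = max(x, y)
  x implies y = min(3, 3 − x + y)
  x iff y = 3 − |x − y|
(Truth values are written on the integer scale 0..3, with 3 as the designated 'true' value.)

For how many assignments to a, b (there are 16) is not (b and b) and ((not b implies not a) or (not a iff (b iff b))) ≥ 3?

1

a = 0, b = 0 ↦ 3  ≥
a = 0, b = 1 ↦ 2  <
a = 0, b = 2 ↦ 1  <
a = 0, b = 3 ↦ 0  <
a = 1, b = 0 ↦ 2  <
a = 1, b = 1 ↦ 2  <
a = 1, b = 2 ↦ 1  <
a = 1, b = 3 ↦ 0  <
a = 2, b = 0 ↦ 1  <
a = 2, b = 1 ↦ 2  <
a = 2, b = 2 ↦ 1  <
a = 2, b = 3 ↦ 0  <
a = 3, b = 0 ↦ 0  <
a = 3, b = 1 ↦ 1  <
a = 3, b = 2 ↦ 1  <
a = 3, b = 3 ↦ 0  <
So 1 of the 16 assignments meets the threshold.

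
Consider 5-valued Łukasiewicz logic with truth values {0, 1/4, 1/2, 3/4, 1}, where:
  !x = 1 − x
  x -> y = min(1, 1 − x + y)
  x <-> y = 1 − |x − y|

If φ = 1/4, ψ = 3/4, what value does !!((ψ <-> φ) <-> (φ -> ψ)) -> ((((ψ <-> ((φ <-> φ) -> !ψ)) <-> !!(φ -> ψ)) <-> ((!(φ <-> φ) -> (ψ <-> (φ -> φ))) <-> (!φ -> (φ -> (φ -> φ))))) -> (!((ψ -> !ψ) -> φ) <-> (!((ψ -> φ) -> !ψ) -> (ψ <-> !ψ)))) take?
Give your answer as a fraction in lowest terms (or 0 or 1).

ψ <-> φ = 3/4 <-> 1/4 = 1/2
φ -> ψ = 1/4 -> 3/4 = 1
(ψ <-> φ) <-> (φ -> ψ) = 1/2 <-> 1 = 1/2
!((ψ <-> φ) <-> (φ -> ψ)) = !1/2 = 1/2
!!((ψ <-> φ) <-> (φ -> ψ)) = !1/2 = 1/2
φ <-> φ = 1/4 <-> 1/4 = 1
!ψ = !3/4 = 1/4
(φ <-> φ) -> !ψ = 1 -> 1/4 = 1/4
ψ <-> ((φ <-> φ) -> !ψ) = 3/4 <-> 1/4 = 1/2
φ -> ψ = 1/4 -> 3/4 = 1
!(φ -> ψ) = !1 = 0
!!(φ -> ψ) = !0 = 1
(ψ <-> ((φ <-> φ) -> !ψ)) <-> !!(φ -> ψ) = 1/2 <-> 1 = 1/2
φ <-> φ = 1/4 <-> 1/4 = 1
!(φ <-> φ) = !1 = 0
φ -> φ = 1/4 -> 1/4 = 1
ψ <-> (φ -> φ) = 3/4 <-> 1 = 3/4
!(φ <-> φ) -> (ψ <-> (φ -> φ)) = 0 -> 3/4 = 1
!φ = !1/4 = 3/4
φ -> φ = 1/4 -> 1/4 = 1
φ -> (φ -> φ) = 1/4 -> 1 = 1
!φ -> (φ -> (φ -> φ)) = 3/4 -> 1 = 1
(!(φ <-> φ) -> (ψ <-> (φ -> φ))) <-> (!φ -> (φ -> (φ -> φ))) = 1 <-> 1 = 1
((ψ <-> ((φ <-> φ) -> !ψ)) <-> !!(φ -> ψ)) <-> ((!(φ <-> φ) -> (ψ <-> (φ -> φ))) <-> (!φ -> (φ -> (φ -> φ)))) = 1/2 <-> 1 = 1/2
!ψ = !3/4 = 1/4
ψ -> !ψ = 3/4 -> 1/4 = 1/2
(ψ -> !ψ) -> φ = 1/2 -> 1/4 = 3/4
!((ψ -> !ψ) -> φ) = !3/4 = 1/4
ψ -> φ = 3/4 -> 1/4 = 1/2
!ψ = !3/4 = 1/4
(ψ -> φ) -> !ψ = 1/2 -> 1/4 = 3/4
!((ψ -> φ) -> !ψ) = !3/4 = 1/4
!ψ = !3/4 = 1/4
ψ <-> !ψ = 3/4 <-> 1/4 = 1/2
!((ψ -> φ) -> !ψ) -> (ψ <-> !ψ) = 1/4 -> 1/2 = 1
!((ψ -> !ψ) -> φ) <-> (!((ψ -> φ) -> !ψ) -> (ψ <-> !ψ)) = 1/4 <-> 1 = 1/4
(((ψ <-> ((φ <-> φ) -> !ψ)) <-> !!(φ -> ψ)) <-> ((!(φ <-> φ) -> (ψ <-> (φ -> φ))) <-> (!φ -> (φ -> (φ -> φ))))) -> (!((ψ -> !ψ) -> φ) <-> (!((ψ -> φ) -> !ψ) -> (ψ <-> !ψ))) = 1/2 -> 1/4 = 3/4
!!((ψ <-> φ) <-> (φ -> ψ)) -> ((((ψ <-> ((φ <-> φ) -> !ψ)) <-> !!(φ -> ψ)) <-> ((!(φ <-> φ) -> (ψ <-> (φ -> φ))) <-> (!φ -> (φ -> (φ -> φ))))) -> (!((ψ -> !ψ) -> φ) <-> (!((ψ -> φ) -> !ψ) -> (ψ <-> !ψ)))) = 1/2 -> 3/4 = 1

1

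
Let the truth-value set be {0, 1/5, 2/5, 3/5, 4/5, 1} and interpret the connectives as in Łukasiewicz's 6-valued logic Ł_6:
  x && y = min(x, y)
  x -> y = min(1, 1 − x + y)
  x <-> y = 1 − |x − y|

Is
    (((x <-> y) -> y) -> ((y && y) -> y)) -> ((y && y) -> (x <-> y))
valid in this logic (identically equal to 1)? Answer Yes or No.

No

Counterexample: take x = 0, y = 3/5.
x <-> y = 0 <-> 3/5 = 2/5
(x <-> y) -> y = 2/5 -> 3/5 = 1
y && y = 3/5 && 3/5 = 3/5
(y && y) -> y = 3/5 -> 3/5 = 1
((x <-> y) -> y) -> ((y && y) -> y) = 1 -> 1 = 1
(y && y) -> (x <-> y) = 3/5 -> 2/5 = 4/5
(((x <-> y) -> y) -> ((y && y) -> y)) -> ((y && y) -> (x <-> y)) = 1 -> 4/5 = 4/5
This gives 4/5 ≠ 1.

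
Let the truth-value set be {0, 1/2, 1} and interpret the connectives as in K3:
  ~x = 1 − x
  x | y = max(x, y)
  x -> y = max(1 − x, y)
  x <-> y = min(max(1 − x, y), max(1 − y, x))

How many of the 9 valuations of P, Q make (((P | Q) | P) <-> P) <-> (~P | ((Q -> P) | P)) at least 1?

4

P = 0, Q = 0 ↦ 1  ≥
P = 0, Q = 1/2 ↦ 1/2  <
P = 0, Q = 1 ↦ 0  <
P = 1/2, Q = 0 ↦ 1/2  <
P = 1/2, Q = 1/2 ↦ 1/2  <
P = 1/2, Q = 1 ↦ 1/2  <
P = 1, Q = 0 ↦ 1  ≥
P = 1, Q = 1/2 ↦ 1  ≥
P = 1, Q = 1 ↦ 1  ≥
So 4 of the 9 assignments meet the threshold.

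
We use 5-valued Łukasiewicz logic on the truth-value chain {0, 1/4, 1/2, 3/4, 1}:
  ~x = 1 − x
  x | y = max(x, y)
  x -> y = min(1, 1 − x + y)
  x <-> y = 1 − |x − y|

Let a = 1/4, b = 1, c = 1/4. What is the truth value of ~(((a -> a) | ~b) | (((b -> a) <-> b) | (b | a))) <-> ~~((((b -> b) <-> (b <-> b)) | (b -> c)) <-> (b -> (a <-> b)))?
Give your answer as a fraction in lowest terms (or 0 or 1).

3/4

a -> a = 1/4 -> 1/4 = 1
~b = ~1 = 0
(a -> a) | ~b = 1 | 0 = 1
b -> a = 1 -> 1/4 = 1/4
(b -> a) <-> b = 1/4 <-> 1 = 1/4
b | a = 1 | 1/4 = 1
((b -> a) <-> b) | (b | a) = 1/4 | 1 = 1
((a -> a) | ~b) | (((b -> a) <-> b) | (b | a)) = 1 | 1 = 1
~(((a -> a) | ~b) | (((b -> a) <-> b) | (b | a))) = ~1 = 0
b -> b = 1 -> 1 = 1
b <-> b = 1 <-> 1 = 1
(b -> b) <-> (b <-> b) = 1 <-> 1 = 1
b -> c = 1 -> 1/4 = 1/4
((b -> b) <-> (b <-> b)) | (b -> c) = 1 | 1/4 = 1
a <-> b = 1/4 <-> 1 = 1/4
b -> (a <-> b) = 1 -> 1/4 = 1/4
(((b -> b) <-> (b <-> b)) | (b -> c)) <-> (b -> (a <-> b)) = 1 <-> 1/4 = 1/4
~((((b -> b) <-> (b <-> b)) | (b -> c)) <-> (b -> (a <-> b))) = ~1/4 = 3/4
~~((((b -> b) <-> (b <-> b)) | (b -> c)) <-> (b -> (a <-> b))) = ~3/4 = 1/4
~(((a -> a) | ~b) | (((b -> a) <-> b) | (b | a))) <-> ~~((((b -> b) <-> (b <-> b)) | (b -> c)) <-> (b -> (a <-> b))) = 0 <-> 1/4 = 3/4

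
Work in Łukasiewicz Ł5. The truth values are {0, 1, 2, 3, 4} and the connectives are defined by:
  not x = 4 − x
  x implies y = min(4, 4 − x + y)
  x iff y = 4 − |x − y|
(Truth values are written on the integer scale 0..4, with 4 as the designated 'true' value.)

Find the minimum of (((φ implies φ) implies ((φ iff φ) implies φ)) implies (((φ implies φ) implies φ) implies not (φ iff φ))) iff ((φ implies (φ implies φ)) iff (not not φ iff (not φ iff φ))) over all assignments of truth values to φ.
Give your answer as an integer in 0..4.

Take φ = 2:
φ implies φ = 2 implies 2 = 4
φ iff φ = 2 iff 2 = 4
(φ iff φ) implies φ = 4 implies 2 = 2
(φ implies φ) implies ((φ iff φ) implies φ) = 4 implies 2 = 2
φ implies φ = 2 implies 2 = 4
(φ implies φ) implies φ = 4 implies 2 = 2
φ iff φ = 2 iff 2 = 4
not (φ iff φ) = not 4 = 0
((φ implies φ) implies φ) implies not (φ iff φ) = 2 implies 0 = 2
((φ implies φ) implies ((φ iff φ) implies φ)) implies (((φ implies φ) implies φ) implies not (φ iff φ)) = 2 implies 2 = 4
φ implies φ = 2 implies 2 = 4
φ implies (φ implies φ) = 2 implies 4 = 4
not φ = not 2 = 2
not not φ = not 2 = 2
not φ = not 2 = 2
not φ iff φ = 2 iff 2 = 4
not not φ iff (not φ iff φ) = 2 iff 4 = 2
(φ implies (φ implies φ)) iff (not not φ iff (not φ iff φ)) = 4 iff 2 = 2
(((φ implies φ) implies ((φ iff φ) implies φ)) implies (((φ implies φ) implies φ) implies not (φ iff φ))) iff ((φ implies (φ implies φ)) iff (not not φ iff (not φ iff φ))) = 4 iff 2 = 2
No assignment yields a value below 2, so this is the minimum.

2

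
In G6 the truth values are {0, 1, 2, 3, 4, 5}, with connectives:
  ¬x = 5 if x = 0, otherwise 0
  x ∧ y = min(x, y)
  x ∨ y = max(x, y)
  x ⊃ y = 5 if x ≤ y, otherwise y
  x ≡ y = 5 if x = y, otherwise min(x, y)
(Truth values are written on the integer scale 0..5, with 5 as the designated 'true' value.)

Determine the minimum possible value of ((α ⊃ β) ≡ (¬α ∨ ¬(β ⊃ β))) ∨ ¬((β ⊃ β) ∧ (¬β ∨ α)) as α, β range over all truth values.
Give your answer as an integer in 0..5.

Take α = 1, β = 1:
α ⊃ β = 1 ⊃ 1 = 5
¬α = ¬1 = 0
β ⊃ β = 1 ⊃ 1 = 5
¬(β ⊃ β) = ¬5 = 0
¬α ∨ ¬(β ⊃ β) = 0 ∨ 0 = 0
(α ⊃ β) ≡ (¬α ∨ ¬(β ⊃ β)) = 5 ≡ 0 = 0
β ⊃ β = 1 ⊃ 1 = 5
¬β = ¬1 = 0
¬β ∨ α = 0 ∨ 1 = 1
(β ⊃ β) ∧ (¬β ∨ α) = 5 ∧ 1 = 1
¬((β ⊃ β) ∧ (¬β ∨ α)) = ¬1 = 0
((α ⊃ β) ≡ (¬α ∨ ¬(β ⊃ β))) ∨ ¬((β ⊃ β) ∧ (¬β ∨ α)) = 0 ∨ 0 = 0
No assignment yields a value below 0, so this is the minimum.

0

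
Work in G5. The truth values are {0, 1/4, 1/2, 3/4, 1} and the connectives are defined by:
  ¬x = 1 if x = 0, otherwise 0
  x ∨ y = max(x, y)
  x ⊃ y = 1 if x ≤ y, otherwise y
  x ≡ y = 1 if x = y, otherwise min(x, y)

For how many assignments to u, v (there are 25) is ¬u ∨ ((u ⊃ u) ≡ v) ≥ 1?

value 1: 9 assignments (counts)
value 3/4: 4 assignments
value 1/2: 4 assignments
value 1/4: 4 assignments
value 0: 4 assignments
So 9 of the 25 assignments meet the threshold.

9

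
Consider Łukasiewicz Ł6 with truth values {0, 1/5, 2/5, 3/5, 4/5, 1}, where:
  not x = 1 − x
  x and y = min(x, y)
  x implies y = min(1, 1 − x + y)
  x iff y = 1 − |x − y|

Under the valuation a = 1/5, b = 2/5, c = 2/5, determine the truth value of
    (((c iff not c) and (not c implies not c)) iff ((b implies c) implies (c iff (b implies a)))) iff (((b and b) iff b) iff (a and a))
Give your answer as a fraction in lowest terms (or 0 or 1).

2/5

not c = not 2/5 = 3/5
c iff not c = 2/5 iff 3/5 = 4/5
not c = not 2/5 = 3/5
not c = not 2/5 = 3/5
not c implies not c = 3/5 implies 3/5 = 1
(c iff not c) and (not c implies not c) = 4/5 and 1 = 4/5
b implies c = 2/5 implies 2/5 = 1
b implies a = 2/5 implies 1/5 = 4/5
c iff (b implies a) = 2/5 iff 4/5 = 3/5
(b implies c) implies (c iff (b implies a)) = 1 implies 3/5 = 3/5
((c iff not c) and (not c implies not c)) iff ((b implies c) implies (c iff (b implies a))) = 4/5 iff 3/5 = 4/5
b and b = 2/5 and 2/5 = 2/5
(b and b) iff b = 2/5 iff 2/5 = 1
a and a = 1/5 and 1/5 = 1/5
((b and b) iff b) iff (a and a) = 1 iff 1/5 = 1/5
(((c iff not c) and (not c implies not c)) iff ((b implies c) implies (c iff (b implies a)))) iff (((b and b) iff b) iff (a and a)) = 4/5 iff 1/5 = 2/5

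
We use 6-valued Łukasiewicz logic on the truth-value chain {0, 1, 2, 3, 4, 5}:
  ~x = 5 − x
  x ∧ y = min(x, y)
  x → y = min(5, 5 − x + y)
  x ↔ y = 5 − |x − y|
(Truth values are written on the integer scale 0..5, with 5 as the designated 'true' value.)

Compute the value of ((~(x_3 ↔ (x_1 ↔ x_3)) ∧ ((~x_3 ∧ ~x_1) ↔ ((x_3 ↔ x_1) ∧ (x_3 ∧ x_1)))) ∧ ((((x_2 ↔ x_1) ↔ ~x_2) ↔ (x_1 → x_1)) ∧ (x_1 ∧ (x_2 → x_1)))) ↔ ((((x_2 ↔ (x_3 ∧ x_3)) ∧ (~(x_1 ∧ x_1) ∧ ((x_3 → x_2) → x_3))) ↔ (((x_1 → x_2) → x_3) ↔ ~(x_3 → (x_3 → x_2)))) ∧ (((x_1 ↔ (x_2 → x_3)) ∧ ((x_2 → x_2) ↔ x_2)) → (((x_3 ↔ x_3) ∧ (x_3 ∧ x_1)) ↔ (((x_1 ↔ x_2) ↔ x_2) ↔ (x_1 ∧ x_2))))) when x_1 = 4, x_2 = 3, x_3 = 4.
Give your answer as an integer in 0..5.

2

x_1 ↔ x_3 = 4 ↔ 4 = 5
x_3 ↔ (x_1 ↔ x_3) = 4 ↔ 5 = 4
~(x_3 ↔ (x_1 ↔ x_3)) = ~4 = 1
~x_3 = ~4 = 1
~x_1 = ~4 = 1
~x_3 ∧ ~x_1 = 1 ∧ 1 = 1
x_3 ↔ x_1 = 4 ↔ 4 = 5
x_3 ∧ x_1 = 4 ∧ 4 = 4
(x_3 ↔ x_1) ∧ (x_3 ∧ x_1) = 5 ∧ 4 = 4
(~x_3 ∧ ~x_1) ↔ ((x_3 ↔ x_1) ∧ (x_3 ∧ x_1)) = 1 ↔ 4 = 2
~(x_3 ↔ (x_1 ↔ x_3)) ∧ ((~x_3 ∧ ~x_1) ↔ ((x_3 ↔ x_1) ∧ (x_3 ∧ x_1))) = 1 ∧ 2 = 1
x_2 ↔ x_1 = 3 ↔ 4 = 4
~x_2 = ~3 = 2
(x_2 ↔ x_1) ↔ ~x_2 = 4 ↔ 2 = 3
x_1 → x_1 = 4 → 4 = 5
((x_2 ↔ x_1) ↔ ~x_2) ↔ (x_1 → x_1) = 3 ↔ 5 = 3
x_2 → x_1 = 3 → 4 = 5
x_1 ∧ (x_2 → x_1) = 4 ∧ 5 = 4
(((x_2 ↔ x_1) ↔ ~x_2) ↔ (x_1 → x_1)) ∧ (x_1 ∧ (x_2 → x_1)) = 3 ∧ 4 = 3
(~(x_3 ↔ (x_1 ↔ x_3)) ∧ ((~x_3 ∧ ~x_1) ↔ ((x_3 ↔ x_1) ∧ (x_3 ∧ x_1)))) ∧ ((((x_2 ↔ x_1) ↔ ~x_2) ↔ (x_1 → x_1)) ∧ (x_1 ∧ (x_2 → x_1))) = 1 ∧ 3 = 1
x_3 ∧ x_3 = 4 ∧ 4 = 4
x_2 ↔ (x_3 ∧ x_3) = 3 ↔ 4 = 4
x_1 ∧ x_1 = 4 ∧ 4 = 4
~(x_1 ∧ x_1) = ~4 = 1
x_3 → x_2 = 4 → 3 = 4
(x_3 → x_2) → x_3 = 4 → 4 = 5
~(x_1 ∧ x_1) ∧ ((x_3 → x_2) → x_3) = 1 ∧ 5 = 1
(x_2 ↔ (x_3 ∧ x_3)) ∧ (~(x_1 ∧ x_1) ∧ ((x_3 → x_2) → x_3)) = 4 ∧ 1 = 1
x_1 → x_2 = 4 → 3 = 4
(x_1 → x_2) → x_3 = 4 → 4 = 5
x_3 → x_2 = 4 → 3 = 4
x_3 → (x_3 → x_2) = 4 → 4 = 5
~(x_3 → (x_3 → x_2)) = ~5 = 0
((x_1 → x_2) → x_3) ↔ ~(x_3 → (x_3 → x_2)) = 5 ↔ 0 = 0
((x_2 ↔ (x_3 ∧ x_3)) ∧ (~(x_1 ∧ x_1) ∧ ((x_3 → x_2) → x_3))) ↔ (((x_1 → x_2) → x_3) ↔ ~(x_3 → (x_3 → x_2))) = 1 ↔ 0 = 4
x_2 → x_3 = 3 → 4 = 5
x_1 ↔ (x_2 → x_3) = 4 ↔ 5 = 4
x_2 → x_2 = 3 → 3 = 5
(x_2 → x_2) ↔ x_2 = 5 ↔ 3 = 3
(x_1 ↔ (x_2 → x_3)) ∧ ((x_2 → x_2) ↔ x_2) = 4 ∧ 3 = 3
x_3 ↔ x_3 = 4 ↔ 4 = 5
x_3 ∧ x_1 = 4 ∧ 4 = 4
(x_3 ↔ x_3) ∧ (x_3 ∧ x_1) = 5 ∧ 4 = 4
x_1 ↔ x_2 = 4 ↔ 3 = 4
(x_1 ↔ x_2) ↔ x_2 = 4 ↔ 3 = 4
x_1 ∧ x_2 = 4 ∧ 3 = 3
((x_1 ↔ x_2) ↔ x_2) ↔ (x_1 ∧ x_2) = 4 ↔ 3 = 4
((x_3 ↔ x_3) ∧ (x_3 ∧ x_1)) ↔ (((x_1 ↔ x_2) ↔ x_2) ↔ (x_1 ∧ x_2)) = 4 ↔ 4 = 5
((x_1 ↔ (x_2 → x_3)) ∧ ((x_2 → x_2) ↔ x_2)) → (((x_3 ↔ x_3) ∧ (x_3 ∧ x_1)) ↔ (((x_1 ↔ x_2) ↔ x_2) ↔ (x_1 ∧ x_2))) = 3 → 5 = 5
(((x_2 ↔ (x_3 ∧ x_3)) ∧ (~(x_1 ∧ x_1) ∧ ((x_3 → x_2) → x_3))) ↔ (((x_1 → x_2) → x_3) ↔ ~(x_3 → (x_3 → x_2)))) ∧ (((x_1 ↔ (x_2 → x_3)) ∧ ((x_2 → x_2) ↔ x_2)) → (((x_3 ↔ x_3) ∧ (x_3 ∧ x_1)) ↔ (((x_1 ↔ x_2) ↔ x_2) ↔ (x_1 ∧ x_2)))) = 4 ∧ 5 = 4
((~(x_3 ↔ (x_1 ↔ x_3)) ∧ ((~x_3 ∧ ~x_1) ↔ ((x_3 ↔ x_1) ∧ (x_3 ∧ x_1)))) ∧ ((((x_2 ↔ x_1) ↔ ~x_2) ↔ (x_1 → x_1)) ∧ (x_1 ∧ (x_2 → x_1)))) ↔ ((((x_2 ↔ (x_3 ∧ x_3)) ∧ (~(x_1 ∧ x_1) ∧ ((x_3 → x_2) → x_3))) ↔ (((x_1 → x_2) → x_3) ↔ ~(x_3 → (x_3 → x_2)))) ∧ (((x_1 ↔ (x_2 → x_3)) ∧ ((x_2 → x_2) ↔ x_2)) → (((x_3 ↔ x_3) ∧ (x_3 ∧ x_1)) ↔ (((x_1 ↔ x_2) ↔ x_2) ↔ (x_1 ∧ x_2))))) = 1 ↔ 4 = 2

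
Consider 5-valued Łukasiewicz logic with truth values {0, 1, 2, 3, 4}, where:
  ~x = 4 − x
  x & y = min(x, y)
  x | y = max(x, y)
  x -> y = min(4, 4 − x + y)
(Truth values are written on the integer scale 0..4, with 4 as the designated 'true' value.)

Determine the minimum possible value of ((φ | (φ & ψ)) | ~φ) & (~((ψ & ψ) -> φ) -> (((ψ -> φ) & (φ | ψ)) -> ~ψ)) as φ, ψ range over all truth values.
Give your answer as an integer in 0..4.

2

Take φ = 2, ψ = 0:
φ & ψ = 2 & 0 = 0
φ | (φ & ψ) = 2 | 0 = 2
~φ = ~2 = 2
(φ | (φ & ψ)) | ~φ = 2 | 2 = 2
ψ & ψ = 0 & 0 = 0
(ψ & ψ) -> φ = 0 -> 2 = 4
~((ψ & ψ) -> φ) = ~4 = 0
ψ -> φ = 0 -> 2 = 4
φ | ψ = 2 | 0 = 2
(ψ -> φ) & (φ | ψ) = 4 & 2 = 2
~ψ = ~0 = 4
((ψ -> φ) & (φ | ψ)) -> ~ψ = 2 -> 4 = 4
~((ψ & ψ) -> φ) -> (((ψ -> φ) & (φ | ψ)) -> ~ψ) = 0 -> 4 = 4
((φ | (φ & ψ)) | ~φ) & (~((ψ & ψ) -> φ) -> (((ψ -> φ) & (φ | ψ)) -> ~ψ)) = 2 & 4 = 2
No assignment yields a value below 2, so this is the minimum.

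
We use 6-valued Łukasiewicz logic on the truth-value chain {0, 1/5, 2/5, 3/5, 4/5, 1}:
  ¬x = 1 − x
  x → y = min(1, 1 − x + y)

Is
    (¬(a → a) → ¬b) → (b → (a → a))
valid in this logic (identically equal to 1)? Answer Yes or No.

Yes

At a = 2/5, b = 4/5, for instance:
a → a = 2/5 → 2/5 = 1
¬(a → a) = ¬1 = 0
¬b = ¬4/5 = 1/5
¬(a → a) → ¬b = 0 → 1/5 = 1
b → (a → a) = 4/5 → 1 = 1
(¬(a → a) → ¬b) → (b → (a → a)) = 1 → 1 = 1
and checking the remaining 35 assignments likewise gives ≥ 1 in every case.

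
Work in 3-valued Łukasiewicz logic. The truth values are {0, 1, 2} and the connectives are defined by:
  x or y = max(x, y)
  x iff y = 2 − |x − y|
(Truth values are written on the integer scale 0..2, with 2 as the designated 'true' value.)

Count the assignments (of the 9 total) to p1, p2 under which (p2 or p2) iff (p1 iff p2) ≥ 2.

4

p1 = 0, p2 = 0 ↦ 0  <
p1 = 0, p2 = 1 ↦ 2  ≥
p1 = 0, p2 = 2 ↦ 0  <
p1 = 1, p2 = 0 ↦ 1  <
p1 = 1, p2 = 1 ↦ 1  <
p1 = 1, p2 = 2 ↦ 1  <
p1 = 2, p2 = 0 ↦ 2  ≥
p1 = 2, p2 = 1 ↦ 2  ≥
p1 = 2, p2 = 2 ↦ 2  ≥
So 4 of the 9 assignments meet the threshold.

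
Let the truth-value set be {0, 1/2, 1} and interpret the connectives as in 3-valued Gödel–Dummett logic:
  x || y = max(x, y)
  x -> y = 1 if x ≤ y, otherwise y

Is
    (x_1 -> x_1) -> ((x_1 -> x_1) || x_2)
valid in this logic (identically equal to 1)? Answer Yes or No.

x_1 = 0, x_2 = 0 ↦ 1
x_1 = 0, x_2 = 1/2 ↦ 1
x_1 = 0, x_2 = 1 ↦ 1
x_1 = 1/2, x_2 = 0 ↦ 1
x_1 = 1/2, x_2 = 1/2 ↦ 1
x_1 = 1/2, x_2 = 1 ↦ 1
x_1 = 1, x_2 = 0 ↦ 1
x_1 = 1, x_2 = 1/2 ↦ 1
x_1 = 1, x_2 = 1 ↦ 1
Every assignment gives a value ≥ 1.

Yes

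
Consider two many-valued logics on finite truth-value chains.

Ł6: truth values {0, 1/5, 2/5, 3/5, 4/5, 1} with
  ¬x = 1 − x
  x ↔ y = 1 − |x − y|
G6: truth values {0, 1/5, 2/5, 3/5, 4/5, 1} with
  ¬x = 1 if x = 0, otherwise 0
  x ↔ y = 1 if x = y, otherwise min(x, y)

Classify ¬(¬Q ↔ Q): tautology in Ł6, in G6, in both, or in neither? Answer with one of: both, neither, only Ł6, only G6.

only G6

In Ł6: at Q = 1/5 the value is 3/5 — not a tautology.
In G6: every assignment gives 1 — tautology.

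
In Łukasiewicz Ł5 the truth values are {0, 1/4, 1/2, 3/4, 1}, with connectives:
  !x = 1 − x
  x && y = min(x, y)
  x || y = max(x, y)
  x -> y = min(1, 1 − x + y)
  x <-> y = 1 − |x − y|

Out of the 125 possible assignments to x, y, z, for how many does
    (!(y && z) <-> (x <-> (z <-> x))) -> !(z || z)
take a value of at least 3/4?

82

value 1: 54 assignments (counts)
value 3/4: 28 assignments (counts)
value 1/2: 28 assignments
value 1/4: 10 assignments
value 0: 5 assignments
So 82 of the 125 assignments meet the threshold.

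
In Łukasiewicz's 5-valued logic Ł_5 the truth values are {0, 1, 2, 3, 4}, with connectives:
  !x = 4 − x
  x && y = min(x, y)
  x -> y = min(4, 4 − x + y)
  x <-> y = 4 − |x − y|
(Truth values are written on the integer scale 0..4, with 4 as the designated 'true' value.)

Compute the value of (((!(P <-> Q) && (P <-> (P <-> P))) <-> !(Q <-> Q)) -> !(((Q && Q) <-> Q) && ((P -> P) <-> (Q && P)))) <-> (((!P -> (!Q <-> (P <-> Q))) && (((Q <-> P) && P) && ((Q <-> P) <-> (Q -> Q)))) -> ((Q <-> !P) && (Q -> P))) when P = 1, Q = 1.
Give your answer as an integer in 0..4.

P <-> Q = 1 <-> 1 = 4
!(P <-> Q) = !4 = 0
P <-> P = 1 <-> 1 = 4
P <-> (P <-> P) = 1 <-> 4 = 1
!(P <-> Q) && (P <-> (P <-> P)) = 0 && 1 = 0
Q <-> Q = 1 <-> 1 = 4
!(Q <-> Q) = !4 = 0
(!(P <-> Q) && (P <-> (P <-> P))) <-> !(Q <-> Q) = 0 <-> 0 = 4
Q && Q = 1 && 1 = 1
(Q && Q) <-> Q = 1 <-> 1 = 4
P -> P = 1 -> 1 = 4
Q && P = 1 && 1 = 1
(P -> P) <-> (Q && P) = 4 <-> 1 = 1
((Q && Q) <-> Q) && ((P -> P) <-> (Q && P)) = 4 && 1 = 1
!(((Q && Q) <-> Q) && ((P -> P) <-> (Q && P))) = !1 = 3
((!(P <-> Q) && (P <-> (P <-> P))) <-> !(Q <-> Q)) -> !(((Q && Q) <-> Q) && ((P -> P) <-> (Q && P))) = 4 -> 3 = 3
!P = !1 = 3
!Q = !1 = 3
P <-> Q = 1 <-> 1 = 4
!Q <-> (P <-> Q) = 3 <-> 4 = 3
!P -> (!Q <-> (P <-> Q)) = 3 -> 3 = 4
Q <-> P = 1 <-> 1 = 4
(Q <-> P) && P = 4 && 1 = 1
Q <-> P = 1 <-> 1 = 4
Q -> Q = 1 -> 1 = 4
(Q <-> P) <-> (Q -> Q) = 4 <-> 4 = 4
((Q <-> P) && P) && ((Q <-> P) <-> (Q -> Q)) = 1 && 4 = 1
(!P -> (!Q <-> (P <-> Q))) && (((Q <-> P) && P) && ((Q <-> P) <-> (Q -> Q))) = 4 && 1 = 1
!P = !1 = 3
Q <-> !P = 1 <-> 3 = 2
Q -> P = 1 -> 1 = 4
(Q <-> !P) && (Q -> P) = 2 && 4 = 2
((!P -> (!Q <-> (P <-> Q))) && (((Q <-> P) && P) && ((Q <-> P) <-> (Q -> Q)))) -> ((Q <-> !P) && (Q -> P)) = 1 -> 2 = 4
(((!(P <-> Q) && (P <-> (P <-> P))) <-> !(Q <-> Q)) -> !(((Q && Q) <-> Q) && ((P -> P) <-> (Q && P)))) <-> (((!P -> (!Q <-> (P <-> Q))) && (((Q <-> P) && P) && ((Q <-> P) <-> (Q -> Q)))) -> ((Q <-> !P) && (Q -> P))) = 3 <-> 4 = 3

3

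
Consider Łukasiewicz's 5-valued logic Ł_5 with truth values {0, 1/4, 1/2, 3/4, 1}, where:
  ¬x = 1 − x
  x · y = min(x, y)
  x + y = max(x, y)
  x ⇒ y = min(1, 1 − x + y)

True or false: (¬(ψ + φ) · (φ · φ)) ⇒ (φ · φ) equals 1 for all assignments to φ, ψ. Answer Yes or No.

Yes

At φ = 1/2, ψ = 1/4, for instance:
ψ + φ = 1/4 + 1/2 = 1/2
¬(ψ + φ) = ¬1/2 = 1/2
φ · φ = 1/2 · 1/2 = 1/2
¬(ψ + φ) · (φ · φ) = 1/2 · 1/2 = 1/2
(¬(ψ + φ) · (φ · φ)) ⇒ (φ · φ) = 1/2 ⇒ 1/2 = 1
and checking the remaining 24 assignments likewise gives ≥ 1 in every case.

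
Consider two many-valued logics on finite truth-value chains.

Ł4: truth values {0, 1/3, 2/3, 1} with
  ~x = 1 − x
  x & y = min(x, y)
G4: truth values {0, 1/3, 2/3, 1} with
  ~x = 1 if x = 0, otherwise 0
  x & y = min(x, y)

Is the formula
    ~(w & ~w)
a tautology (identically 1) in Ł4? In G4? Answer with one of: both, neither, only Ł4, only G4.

only G4

In Ł4: at w = 1/3 the value is 2/3 — not a tautology.
In G4: every assignment gives 1 — tautology.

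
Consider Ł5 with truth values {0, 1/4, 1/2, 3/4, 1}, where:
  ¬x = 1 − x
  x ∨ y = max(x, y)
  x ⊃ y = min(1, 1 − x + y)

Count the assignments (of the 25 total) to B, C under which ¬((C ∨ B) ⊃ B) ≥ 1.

value 1: 1 assignment (counts)
value 3/4: 2 assignments
value 1/2: 3 assignments
value 1/4: 4 assignments
value 0: 15 assignments
So 1 of the 25 assignments meets the threshold.

1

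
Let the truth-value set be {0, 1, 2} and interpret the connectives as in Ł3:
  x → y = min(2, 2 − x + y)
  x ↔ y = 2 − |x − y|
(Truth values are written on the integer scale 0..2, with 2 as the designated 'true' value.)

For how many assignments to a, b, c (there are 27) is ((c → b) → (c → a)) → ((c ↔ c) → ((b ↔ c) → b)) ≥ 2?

value 2: 19 assignments (counts)
value 1: 5 assignments
value 0: 3 assignments
So 19 of the 27 assignments meet the threshold.

19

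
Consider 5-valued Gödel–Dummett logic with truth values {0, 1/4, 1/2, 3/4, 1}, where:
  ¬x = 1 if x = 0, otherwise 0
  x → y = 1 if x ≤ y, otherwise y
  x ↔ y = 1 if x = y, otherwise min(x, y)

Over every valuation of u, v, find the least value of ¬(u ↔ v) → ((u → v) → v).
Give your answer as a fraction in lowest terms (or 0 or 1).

1/4

Take u = 0, v = 1/4:
u ↔ v = 0 ↔ 1/4 = 0
¬(u ↔ v) = ¬0 = 1
u → v = 0 → 1/4 = 1
(u → v) → v = 1 → 1/4 = 1/4
¬(u ↔ v) → ((u → v) → v) = 1 → 1/4 = 1/4
No assignment yields a value below 1/4, so this is the minimum.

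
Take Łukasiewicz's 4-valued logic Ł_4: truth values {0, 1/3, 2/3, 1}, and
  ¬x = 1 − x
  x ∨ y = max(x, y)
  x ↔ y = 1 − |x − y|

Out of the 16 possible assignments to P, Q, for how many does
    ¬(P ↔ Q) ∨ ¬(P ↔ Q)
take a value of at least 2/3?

P = 0, Q = 0 ↦ 0  <
P = 0, Q = 1/3 ↦ 1/3  <
P = 0, Q = 2/3 ↦ 2/3  ≥
P = 0, Q = 1 ↦ 1  ≥
P = 1/3, Q = 0 ↦ 1/3  <
P = 1/3, Q = 1/3 ↦ 0  <
P = 1/3, Q = 2/3 ↦ 1/3  <
P = 1/3, Q = 1 ↦ 2/3  ≥
P = 2/3, Q = 0 ↦ 2/3  ≥
P = 2/3, Q = 1/3 ↦ 1/3  <
P = 2/3, Q = 2/3 ↦ 0  <
P = 2/3, Q = 1 ↦ 1/3  <
P = 1, Q = 0 ↦ 1  ≥
P = 1, Q = 1/3 ↦ 2/3  ≥
P = 1, Q = 2/3 ↦ 1/3  <
P = 1, Q = 1 ↦ 0  <
So 6 of the 16 assignments meet the threshold.

6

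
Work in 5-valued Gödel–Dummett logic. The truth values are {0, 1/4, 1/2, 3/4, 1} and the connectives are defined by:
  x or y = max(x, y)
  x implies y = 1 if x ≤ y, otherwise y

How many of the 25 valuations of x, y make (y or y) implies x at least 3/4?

value 1: 15 assignments (counts)
value 3/4: 1 assignment (counts)
value 1/2: 2 assignments
value 1/4: 3 assignments
value 0: 4 assignments
So 16 of the 25 assignments meet the threshold.

16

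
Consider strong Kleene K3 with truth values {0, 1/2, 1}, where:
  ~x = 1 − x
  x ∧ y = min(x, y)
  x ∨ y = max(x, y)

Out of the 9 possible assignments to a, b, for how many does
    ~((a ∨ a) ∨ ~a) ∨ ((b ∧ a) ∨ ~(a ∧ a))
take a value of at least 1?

4

a = 0, b = 0 ↦ 1  ≥
a = 0, b = 1/2 ↦ 1  ≥
a = 0, b = 1 ↦ 1  ≥
a = 1/2, b = 0 ↦ 1/2  <
a = 1/2, b = 1/2 ↦ 1/2  <
a = 1/2, b = 1 ↦ 1/2  <
a = 1, b = 0 ↦ 0  <
a = 1, b = 1/2 ↦ 1/2  <
a = 1, b = 1 ↦ 1  ≥
So 4 of the 9 assignments meet the threshold.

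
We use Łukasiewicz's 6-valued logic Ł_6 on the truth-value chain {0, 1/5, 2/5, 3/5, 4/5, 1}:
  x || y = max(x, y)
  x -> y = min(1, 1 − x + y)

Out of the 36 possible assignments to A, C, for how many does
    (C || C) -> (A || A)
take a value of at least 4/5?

value 1: 21 assignments (counts)
value 4/5: 5 assignments (counts)
value 3/5: 4 assignments
value 2/5: 3 assignments
value 1/5: 2 assignments
value 0: 1 assignment
So 26 of the 36 assignments meet the threshold.

26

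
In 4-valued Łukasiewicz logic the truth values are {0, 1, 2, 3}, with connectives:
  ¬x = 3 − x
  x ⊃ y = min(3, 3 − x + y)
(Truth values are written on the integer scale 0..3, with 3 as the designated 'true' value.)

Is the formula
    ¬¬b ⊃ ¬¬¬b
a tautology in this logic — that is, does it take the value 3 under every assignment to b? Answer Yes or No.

No

Counterexample: take b = 2.
¬b = ¬2 = 1
¬¬b = ¬1 = 2
¬b = ¬2 = 1
¬¬b = ¬1 = 2
¬¬¬b = ¬2 = 1
¬¬b ⊃ ¬¬¬b = 2 ⊃ 1 = 2
This gives 2 ≠ 3.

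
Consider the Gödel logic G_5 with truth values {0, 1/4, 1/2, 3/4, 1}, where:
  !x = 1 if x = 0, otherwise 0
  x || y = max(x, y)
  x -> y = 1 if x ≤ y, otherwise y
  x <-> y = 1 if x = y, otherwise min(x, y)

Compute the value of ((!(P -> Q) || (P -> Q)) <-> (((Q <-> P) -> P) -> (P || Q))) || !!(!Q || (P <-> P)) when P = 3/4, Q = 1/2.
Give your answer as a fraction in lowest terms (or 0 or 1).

P -> Q = 3/4 -> 1/2 = 1/2
!(P -> Q) = !1/2 = 0
P -> Q = 3/4 -> 1/2 = 1/2
!(P -> Q) || (P -> Q) = 0 || 1/2 = 1/2
Q <-> P = 1/2 <-> 3/4 = 1/2
(Q <-> P) -> P = 1/2 -> 3/4 = 1
P || Q = 3/4 || 1/2 = 3/4
((Q <-> P) -> P) -> (P || Q) = 1 -> 3/4 = 3/4
(!(P -> Q) || (P -> Q)) <-> (((Q <-> P) -> P) -> (P || Q)) = 1/2 <-> 3/4 = 1/2
!Q = !1/2 = 0
P <-> P = 3/4 <-> 3/4 = 1
!Q || (P <-> P) = 0 || 1 = 1
!(!Q || (P <-> P)) = !1 = 0
!!(!Q || (P <-> P)) = !0 = 1
((!(P -> Q) || (P -> Q)) <-> (((Q <-> P) -> P) -> (P || Q))) || !!(!Q || (P <-> P)) = 1/2 || 1 = 1

1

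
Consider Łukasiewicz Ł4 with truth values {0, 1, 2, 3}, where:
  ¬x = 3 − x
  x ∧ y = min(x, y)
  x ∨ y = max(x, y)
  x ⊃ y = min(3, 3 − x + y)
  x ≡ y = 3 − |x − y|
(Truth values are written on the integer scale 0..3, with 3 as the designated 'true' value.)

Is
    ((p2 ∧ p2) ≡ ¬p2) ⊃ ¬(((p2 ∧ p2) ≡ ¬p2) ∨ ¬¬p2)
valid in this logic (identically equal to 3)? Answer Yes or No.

Counterexample: take p2 = 1.
p2 ∧ p2 = 1 ∧ 1 = 1
¬p2 = ¬1 = 2
(p2 ∧ p2) ≡ ¬p2 = 1 ≡ 2 = 2
¬p2 = ¬1 = 2
¬¬p2 = ¬2 = 1
((p2 ∧ p2) ≡ ¬p2) ∨ ¬¬p2 = 2 ∨ 1 = 2
¬(((p2 ∧ p2) ≡ ¬p2) ∨ ¬¬p2) = ¬2 = 1
((p2 ∧ p2) ≡ ¬p2) ⊃ ¬(((p2 ∧ p2) ≡ ¬p2) ∨ ¬¬p2) = 2 ⊃ 1 = 2
This gives 2 ≠ 3.

No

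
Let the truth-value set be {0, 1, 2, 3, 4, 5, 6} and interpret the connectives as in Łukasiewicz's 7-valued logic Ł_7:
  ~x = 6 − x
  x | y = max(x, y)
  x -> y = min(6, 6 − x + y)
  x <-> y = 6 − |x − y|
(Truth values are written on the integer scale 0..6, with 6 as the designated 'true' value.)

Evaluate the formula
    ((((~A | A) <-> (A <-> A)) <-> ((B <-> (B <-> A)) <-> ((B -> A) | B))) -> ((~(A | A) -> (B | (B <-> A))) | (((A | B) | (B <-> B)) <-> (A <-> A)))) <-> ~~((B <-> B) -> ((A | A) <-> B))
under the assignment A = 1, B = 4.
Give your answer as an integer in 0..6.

3

~A = ~1 = 5
~A | A = 5 | 1 = 5
A <-> A = 1 <-> 1 = 6
(~A | A) <-> (A <-> A) = 5 <-> 6 = 5
B <-> A = 4 <-> 1 = 3
B <-> (B <-> A) = 4 <-> 3 = 5
B -> A = 4 -> 1 = 3
(B -> A) | B = 3 | 4 = 4
(B <-> (B <-> A)) <-> ((B -> A) | B) = 5 <-> 4 = 5
((~A | A) <-> (A <-> A)) <-> ((B <-> (B <-> A)) <-> ((B -> A) | B)) = 5 <-> 5 = 6
A | A = 1 | 1 = 1
~(A | A) = ~1 = 5
B <-> A = 4 <-> 1 = 3
B | (B <-> A) = 4 | 3 = 4
~(A | A) -> (B | (B <-> A)) = 5 -> 4 = 5
A | B = 1 | 4 = 4
B <-> B = 4 <-> 4 = 6
(A | B) | (B <-> B) = 4 | 6 = 6
A <-> A = 1 <-> 1 = 6
((A | B) | (B <-> B)) <-> (A <-> A) = 6 <-> 6 = 6
(~(A | A) -> (B | (B <-> A))) | (((A | B) | (B <-> B)) <-> (A <-> A)) = 5 | 6 = 6
(((~A | A) <-> (A <-> A)) <-> ((B <-> (B <-> A)) <-> ((B -> A) | B))) -> ((~(A | A) -> (B | (B <-> A))) | (((A | B) | (B <-> B)) <-> (A <-> A))) = 6 -> 6 = 6
B <-> B = 4 <-> 4 = 6
A | A = 1 | 1 = 1
(A | A) <-> B = 1 <-> 4 = 3
(B <-> B) -> ((A | A) <-> B) = 6 -> 3 = 3
~((B <-> B) -> ((A | A) <-> B)) = ~3 = 3
~~((B <-> B) -> ((A | A) <-> B)) = ~3 = 3
((((~A | A) <-> (A <-> A)) <-> ((B <-> (B <-> A)) <-> ((B -> A) | B))) -> ((~(A | A) -> (B | (B <-> A))) | (((A | B) | (B <-> B)) <-> (A <-> A)))) <-> ~~((B <-> B) -> ((A | A) <-> B)) = 6 <-> 3 = 3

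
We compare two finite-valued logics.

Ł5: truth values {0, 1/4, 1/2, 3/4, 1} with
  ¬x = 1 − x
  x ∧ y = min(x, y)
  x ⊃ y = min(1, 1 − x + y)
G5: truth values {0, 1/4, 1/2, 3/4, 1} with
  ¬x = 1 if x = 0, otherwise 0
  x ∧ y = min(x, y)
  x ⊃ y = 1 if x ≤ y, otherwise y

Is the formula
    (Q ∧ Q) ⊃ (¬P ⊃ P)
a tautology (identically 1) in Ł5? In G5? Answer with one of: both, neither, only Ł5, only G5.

neither

In Ł5: at P = 0, Q = 1/4 the value is 3/4 — not a tautology.
In G5: at P = 0, Q = 1/4 the value is 0 — not a tautology.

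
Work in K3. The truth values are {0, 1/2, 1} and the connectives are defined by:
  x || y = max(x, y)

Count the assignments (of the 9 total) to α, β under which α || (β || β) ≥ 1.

α = 0, β = 0 ↦ 0  <
α = 0, β = 1/2 ↦ 1/2  <
α = 0, β = 1 ↦ 1  ≥
α = 1/2, β = 0 ↦ 1/2  <
α = 1/2, β = 1/2 ↦ 1/2  <
α = 1/2, β = 1 ↦ 1  ≥
α = 1, β = 0 ↦ 1  ≥
α = 1, β = 1/2 ↦ 1  ≥
α = 1, β = 1 ↦ 1  ≥
So 5 of the 9 assignments meet the threshold.

5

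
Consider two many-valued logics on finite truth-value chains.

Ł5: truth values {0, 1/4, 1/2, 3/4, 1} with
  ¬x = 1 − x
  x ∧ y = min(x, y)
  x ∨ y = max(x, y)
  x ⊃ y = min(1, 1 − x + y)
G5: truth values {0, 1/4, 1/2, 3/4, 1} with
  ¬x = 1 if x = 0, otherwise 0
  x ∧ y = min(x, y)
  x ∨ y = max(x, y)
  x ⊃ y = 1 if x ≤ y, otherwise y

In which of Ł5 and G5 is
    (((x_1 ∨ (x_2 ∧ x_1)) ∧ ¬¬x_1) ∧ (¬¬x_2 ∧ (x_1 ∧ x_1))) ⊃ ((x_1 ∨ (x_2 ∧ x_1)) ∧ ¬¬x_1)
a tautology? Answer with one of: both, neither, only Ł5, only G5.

both

In Ł5: every assignment gives 1 — tautology.
In G5: every assignment gives 1 — tautology.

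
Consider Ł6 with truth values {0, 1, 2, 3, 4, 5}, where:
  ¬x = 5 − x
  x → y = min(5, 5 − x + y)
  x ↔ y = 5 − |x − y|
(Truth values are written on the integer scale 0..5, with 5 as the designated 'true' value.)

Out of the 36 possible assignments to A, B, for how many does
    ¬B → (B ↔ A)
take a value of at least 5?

27

value 5: 27 assignments (counts)
value 4: 3 assignments
value 3: 2 assignments
value 2: 2 assignments
value 1: 1 assignment
value 0: 1 assignment
So 27 of the 36 assignments meet the threshold.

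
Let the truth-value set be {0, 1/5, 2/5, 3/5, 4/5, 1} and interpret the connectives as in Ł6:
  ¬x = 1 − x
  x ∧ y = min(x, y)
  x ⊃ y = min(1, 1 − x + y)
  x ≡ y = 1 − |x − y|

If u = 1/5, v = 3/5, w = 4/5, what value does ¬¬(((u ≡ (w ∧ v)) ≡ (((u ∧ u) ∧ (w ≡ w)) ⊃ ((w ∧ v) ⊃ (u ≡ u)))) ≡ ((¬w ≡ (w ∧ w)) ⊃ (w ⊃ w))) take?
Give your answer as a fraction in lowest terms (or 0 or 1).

w ∧ v = 4/5 ∧ 3/5 = 3/5
u ≡ (w ∧ v) = 1/5 ≡ 3/5 = 3/5
u ∧ u = 1/5 ∧ 1/5 = 1/5
w ≡ w = 4/5 ≡ 4/5 = 1
(u ∧ u) ∧ (w ≡ w) = 1/5 ∧ 1 = 1/5
w ∧ v = 4/5 ∧ 3/5 = 3/5
u ≡ u = 1/5 ≡ 1/5 = 1
(w ∧ v) ⊃ (u ≡ u) = 3/5 ⊃ 1 = 1
((u ∧ u) ∧ (w ≡ w)) ⊃ ((w ∧ v) ⊃ (u ≡ u)) = 1/5 ⊃ 1 = 1
(u ≡ (w ∧ v)) ≡ (((u ∧ u) ∧ (w ≡ w)) ⊃ ((w ∧ v) ⊃ (u ≡ u))) = 3/5 ≡ 1 = 3/5
¬w = ¬4/5 = 1/5
w ∧ w = 4/5 ∧ 4/5 = 4/5
¬w ≡ (w ∧ w) = 1/5 ≡ 4/5 = 2/5
w ⊃ w = 4/5 ⊃ 4/5 = 1
(¬w ≡ (w ∧ w)) ⊃ (w ⊃ w) = 2/5 ⊃ 1 = 1
((u ≡ (w ∧ v)) ≡ (((u ∧ u) ∧ (w ≡ w)) ⊃ ((w ∧ v) ⊃ (u ≡ u)))) ≡ ((¬w ≡ (w ∧ w)) ⊃ (w ⊃ w)) = 3/5 ≡ 1 = 3/5
¬(((u ≡ (w ∧ v)) ≡ (((u ∧ u) ∧ (w ≡ w)) ⊃ ((w ∧ v) ⊃ (u ≡ u)))) ≡ ((¬w ≡ (w ∧ w)) ⊃ (w ⊃ w))) = ¬3/5 = 2/5
¬¬(((u ≡ (w ∧ v)) ≡ (((u ∧ u) ∧ (w ≡ w)) ⊃ ((w ∧ v) ⊃ (u ≡ u)))) ≡ ((¬w ≡ (w ∧ w)) ⊃ (w ⊃ w))) = ¬2/5 = 3/5

3/5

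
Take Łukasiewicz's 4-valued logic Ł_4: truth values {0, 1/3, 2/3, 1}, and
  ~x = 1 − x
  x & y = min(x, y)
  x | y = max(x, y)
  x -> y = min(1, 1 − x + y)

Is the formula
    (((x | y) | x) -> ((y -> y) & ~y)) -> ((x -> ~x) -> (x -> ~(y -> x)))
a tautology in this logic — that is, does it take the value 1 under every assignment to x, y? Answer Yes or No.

No

Counterexample: take x = 1/3, y = 0.
x | y = 1/3 | 0 = 1/3
(x | y) | x = 1/3 | 1/3 = 1/3
y -> y = 0 -> 0 = 1
~y = ~0 = 1
(y -> y) & ~y = 1 & 1 = 1
((x | y) | x) -> ((y -> y) & ~y) = 1/3 -> 1 = 1
~x = ~1/3 = 2/3
x -> ~x = 1/3 -> 2/3 = 1
y -> x = 0 -> 1/3 = 1
~(y -> x) = ~1 = 0
x -> ~(y -> x) = 1/3 -> 0 = 2/3
(x -> ~x) -> (x -> ~(y -> x)) = 1 -> 2/3 = 2/3
(((x | y) | x) -> ((y -> y) & ~y)) -> ((x -> ~x) -> (x -> ~(y -> x))) = 1 -> 2/3 = 2/3
This gives 2/3 ≠ 1.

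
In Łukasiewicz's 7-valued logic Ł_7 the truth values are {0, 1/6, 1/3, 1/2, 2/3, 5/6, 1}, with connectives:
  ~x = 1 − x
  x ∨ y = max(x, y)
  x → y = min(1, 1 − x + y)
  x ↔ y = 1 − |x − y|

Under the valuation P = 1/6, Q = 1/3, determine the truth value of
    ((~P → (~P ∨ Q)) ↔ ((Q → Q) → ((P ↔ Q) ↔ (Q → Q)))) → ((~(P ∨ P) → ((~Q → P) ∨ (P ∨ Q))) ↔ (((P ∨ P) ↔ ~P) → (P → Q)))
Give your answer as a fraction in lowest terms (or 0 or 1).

~P = ~1/6 = 5/6
~P = ~1/6 = 5/6
~P ∨ Q = 5/6 ∨ 1/3 = 5/6
~P → (~P ∨ Q) = 5/6 → 5/6 = 1
Q → Q = 1/3 → 1/3 = 1
P ↔ Q = 1/6 ↔ 1/3 = 5/6
Q → Q = 1/3 → 1/3 = 1
(P ↔ Q) ↔ (Q → Q) = 5/6 ↔ 1 = 5/6
(Q → Q) → ((P ↔ Q) ↔ (Q → Q)) = 1 → 5/6 = 5/6
(~P → (~P ∨ Q)) ↔ ((Q → Q) → ((P ↔ Q) ↔ (Q → Q))) = 1 ↔ 5/6 = 5/6
P ∨ P = 1/6 ∨ 1/6 = 1/6
~(P ∨ P) = ~1/6 = 5/6
~Q = ~1/3 = 2/3
~Q → P = 2/3 → 1/6 = 1/2
P ∨ Q = 1/6 ∨ 1/3 = 1/3
(~Q → P) ∨ (P ∨ Q) = 1/2 ∨ 1/3 = 1/2
~(P ∨ P) → ((~Q → P) ∨ (P ∨ Q)) = 5/6 → 1/2 = 2/3
P ∨ P = 1/6 ∨ 1/6 = 1/6
~P = ~1/6 = 5/6
(P ∨ P) ↔ ~P = 1/6 ↔ 5/6 = 1/3
P → Q = 1/6 → 1/3 = 1
((P ∨ P) ↔ ~P) → (P → Q) = 1/3 → 1 = 1
(~(P ∨ P) → ((~Q → P) ∨ (P ∨ Q))) ↔ (((P ∨ P) ↔ ~P) → (P → Q)) = 2/3 ↔ 1 = 2/3
((~P → (~P ∨ Q)) ↔ ((Q → Q) → ((P ↔ Q) ↔ (Q → Q)))) → ((~(P ∨ P) → ((~Q → P) ∨ (P ∨ Q))) ↔ (((P ∨ P) ↔ ~P) → (P → Q))) = 5/6 → 2/3 = 5/6

5/6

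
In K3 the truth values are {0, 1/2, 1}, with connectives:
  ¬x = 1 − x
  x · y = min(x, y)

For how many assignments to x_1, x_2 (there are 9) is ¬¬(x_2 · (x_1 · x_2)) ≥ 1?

1

x_1 = 0, x_2 = 0 ↦ 0  <
x_1 = 0, x_2 = 1/2 ↦ 0  <
x_1 = 0, x_2 = 1 ↦ 0  <
x_1 = 1/2, x_2 = 0 ↦ 0  <
x_1 = 1/2, x_2 = 1/2 ↦ 1/2  <
x_1 = 1/2, x_2 = 1 ↦ 1/2  <
x_1 = 1, x_2 = 0 ↦ 0  <
x_1 = 1, x_2 = 1/2 ↦ 1/2  <
x_1 = 1, x_2 = 1 ↦ 1  ≥
So 1 of the 9 assignments meets the threshold.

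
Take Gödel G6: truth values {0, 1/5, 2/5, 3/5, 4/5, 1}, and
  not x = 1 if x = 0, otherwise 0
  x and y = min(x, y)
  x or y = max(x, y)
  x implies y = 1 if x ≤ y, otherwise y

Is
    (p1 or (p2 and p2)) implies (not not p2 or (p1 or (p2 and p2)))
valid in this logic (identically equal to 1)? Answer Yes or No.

Yes

At p1 = 4/5, p2 = 3/5, for instance:
p2 and p2 = 3/5 and 3/5 = 3/5
p1 or (p2 and p2) = 4/5 or 3/5 = 4/5
not p2 = not 3/5 = 0
not not p2 = not 0 = 1
not not p2 or (p1 or (p2 and p2)) = 1 or 4/5 = 1
(p1 or (p2 and p2)) implies (not not p2 or (p1 or (p2 and p2))) = 4/5 implies 1 = 1
and checking the remaining 35 assignments likewise gives ≥ 1 in every case.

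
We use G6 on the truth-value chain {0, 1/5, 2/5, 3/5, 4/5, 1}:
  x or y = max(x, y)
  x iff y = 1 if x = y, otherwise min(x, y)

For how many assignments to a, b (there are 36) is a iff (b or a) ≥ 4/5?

22

value 1: 21 assignments (counts)
value 4/5: 1 assignment (counts)
value 3/5: 2 assignments
value 2/5: 3 assignments
value 1/5: 4 assignments
value 0: 5 assignments
So 22 of the 36 assignments meet the threshold.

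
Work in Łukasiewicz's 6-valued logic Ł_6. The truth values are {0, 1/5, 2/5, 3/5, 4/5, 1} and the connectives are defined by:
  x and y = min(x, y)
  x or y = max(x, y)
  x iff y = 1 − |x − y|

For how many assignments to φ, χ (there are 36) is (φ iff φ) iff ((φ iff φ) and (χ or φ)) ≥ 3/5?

27

value 1: 11 assignments (counts)
value 4/5: 9 assignments (counts)
value 3/5: 7 assignments (counts)
value 2/5: 5 assignments
value 1/5: 3 assignments
value 0: 1 assignment
So 27 of the 36 assignments meet the threshold.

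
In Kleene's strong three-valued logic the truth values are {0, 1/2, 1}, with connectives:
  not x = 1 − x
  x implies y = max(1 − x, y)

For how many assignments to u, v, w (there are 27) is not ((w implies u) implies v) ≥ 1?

value 1: 5 assignments (counts)
value 1/2: 11 assignments
value 0: 11 assignments
So 5 of the 27 assignments meet the threshold.

5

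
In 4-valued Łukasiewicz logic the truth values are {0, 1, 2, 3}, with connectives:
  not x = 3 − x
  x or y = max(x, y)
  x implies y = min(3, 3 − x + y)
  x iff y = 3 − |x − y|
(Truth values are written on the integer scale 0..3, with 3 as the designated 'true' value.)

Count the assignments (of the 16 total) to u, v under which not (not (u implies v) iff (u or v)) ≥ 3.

u = 0, v = 0 ↦ 0  <
u = 0, v = 1 ↦ 1  <
u = 0, v = 2 ↦ 2  <
u = 0, v = 3 ↦ 3  ≥
u = 1, v = 0 ↦ 0  <
u = 1, v = 1 ↦ 1  <
u = 1, v = 2 ↦ 2  <
u = 1, v = 3 ↦ 3  ≥
u = 2, v = 0 ↦ 0  <
u = 2, v = 1 ↦ 1  <
u = 2, v = 2 ↦ 2  <
u = 2, v = 3 ↦ 3  ≥
u = 3, v = 0 ↦ 0  <
u = 3, v = 1 ↦ 1  <
u = 3, v = 2 ↦ 2  <
u = 3, v = 3 ↦ 3  ≥
So 4 of the 16 assignments meet the threshold.

4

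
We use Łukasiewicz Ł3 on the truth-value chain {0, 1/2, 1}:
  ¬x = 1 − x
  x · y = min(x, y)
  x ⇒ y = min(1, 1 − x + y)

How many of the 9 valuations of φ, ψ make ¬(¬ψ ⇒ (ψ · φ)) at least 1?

3

φ = 0, ψ = 0 ↦ 1  ≥
φ = 0, ψ = 1/2 ↦ 1/2  <
φ = 0, ψ = 1 ↦ 0  <
φ = 1/2, ψ = 0 ↦ 1  ≥
φ = 1/2, ψ = 1/2 ↦ 0  <
φ = 1/2, ψ = 1 ↦ 0  <
φ = 1, ψ = 0 ↦ 1  ≥
φ = 1, ψ = 1/2 ↦ 0  <
φ = 1, ψ = 1 ↦ 0  <
So 3 of the 9 assignments meet the threshold.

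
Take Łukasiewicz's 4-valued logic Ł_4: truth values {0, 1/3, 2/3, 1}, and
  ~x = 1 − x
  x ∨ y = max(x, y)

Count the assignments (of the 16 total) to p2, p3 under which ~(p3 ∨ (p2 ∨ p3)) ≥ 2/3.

4

p2 = 0, p3 = 0 ↦ 1  ≥
p2 = 0, p3 = 1/3 ↦ 2/3  ≥
p2 = 0, p3 = 2/3 ↦ 1/3  <
p2 = 0, p3 = 1 ↦ 0  <
p2 = 1/3, p3 = 0 ↦ 2/3  ≥
p2 = 1/3, p3 = 1/3 ↦ 2/3  ≥
p2 = 1/3, p3 = 2/3 ↦ 1/3  <
p2 = 1/3, p3 = 1 ↦ 0  <
p2 = 2/3, p3 = 0 ↦ 1/3  <
p2 = 2/3, p3 = 1/3 ↦ 1/3  <
p2 = 2/3, p3 = 2/3 ↦ 1/3  <
p2 = 2/3, p3 = 1 ↦ 0  <
p2 = 1, p3 = 0 ↦ 0  <
p2 = 1, p3 = 1/3 ↦ 0  <
p2 = 1, p3 = 2/3 ↦ 0  <
p2 = 1, p3 = 1 ↦ 0  <
So 4 of the 16 assignments meet the threshold.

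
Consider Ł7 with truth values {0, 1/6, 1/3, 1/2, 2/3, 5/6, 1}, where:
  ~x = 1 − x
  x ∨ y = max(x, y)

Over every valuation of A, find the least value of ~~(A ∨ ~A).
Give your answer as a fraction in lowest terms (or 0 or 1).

Take A = 1/2:
~A = ~1/2 = 1/2
A ∨ ~A = 1/2 ∨ 1/2 = 1/2
~(A ∨ ~A) = ~1/2 = 1/2
~~(A ∨ ~A) = ~1/2 = 1/2
No assignment yields a value below 1/2, so this is the minimum.

1/2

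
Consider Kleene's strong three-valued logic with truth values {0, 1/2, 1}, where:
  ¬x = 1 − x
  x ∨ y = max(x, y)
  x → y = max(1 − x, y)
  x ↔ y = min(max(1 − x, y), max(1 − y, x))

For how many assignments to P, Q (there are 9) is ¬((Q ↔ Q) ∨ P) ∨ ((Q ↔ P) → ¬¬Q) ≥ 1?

4

P = 0, Q = 0 ↦ 0  <
P = 0, Q = 1/2 ↦ 1/2  <
P = 0, Q = 1 ↦ 1  ≥
P = 1/2, Q = 0 ↦ 1/2  <
P = 1/2, Q = 1/2 ↦ 1/2  <
P = 1/2, Q = 1 ↦ 1  ≥
P = 1, Q = 0 ↦ 1  ≥
P = 1, Q = 1/2 ↦ 1/2  <
P = 1, Q = 1 ↦ 1  ≥
So 4 of the 9 assignments meet the threshold.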